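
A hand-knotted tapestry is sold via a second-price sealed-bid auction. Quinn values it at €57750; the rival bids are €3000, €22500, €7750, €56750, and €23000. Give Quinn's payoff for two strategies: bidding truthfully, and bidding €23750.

Truthful: €1000; alternative: €0.

The highest competing bid is €56750.
Bidding truthfully at €57750: Quinn has the top bid, wins, and pays the second-highest bid €56750. Payoff = €57750 − €56750 = €1000.
Bidding €23750: the top bid is €56750 (a rival), so Quinn loses. Payoff = €0.
Deviating from a truthful bid can only lose payoff in a second-price auction — never gain.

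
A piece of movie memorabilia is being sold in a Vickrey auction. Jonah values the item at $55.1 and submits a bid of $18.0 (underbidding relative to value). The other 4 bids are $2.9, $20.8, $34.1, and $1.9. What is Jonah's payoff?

Highest competing bid: $34.1.
Jonah's bid $18.0 is not the highest, so Jonah loses, pays nothing, and earns zero payoff.

$0.0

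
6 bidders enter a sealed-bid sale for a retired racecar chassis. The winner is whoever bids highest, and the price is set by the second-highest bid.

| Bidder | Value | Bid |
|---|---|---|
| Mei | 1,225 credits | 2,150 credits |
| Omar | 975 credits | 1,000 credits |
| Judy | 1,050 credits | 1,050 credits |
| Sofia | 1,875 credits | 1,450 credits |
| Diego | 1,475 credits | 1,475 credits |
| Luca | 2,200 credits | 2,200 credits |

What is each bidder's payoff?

Mei 0 credits, Omar 0 credits, Judy 0 credits, Sofia 0 credits, Diego 0 credits, Luca 50 credits.

Ranking the bids: Luca 2,200 credits > Mei 2,150 credits > Diego 1,475 credits > Sofia 1,450 credits > Judy 1,050 credits > Omar 1,000 credits.
Luca has the top bid and wins; the price is the second-highest bid, 2,150 credits.
Luca's payoff = 2,200 credits − 2,150 credits = 50 credits. All other bidders lose, so their payoff is 0.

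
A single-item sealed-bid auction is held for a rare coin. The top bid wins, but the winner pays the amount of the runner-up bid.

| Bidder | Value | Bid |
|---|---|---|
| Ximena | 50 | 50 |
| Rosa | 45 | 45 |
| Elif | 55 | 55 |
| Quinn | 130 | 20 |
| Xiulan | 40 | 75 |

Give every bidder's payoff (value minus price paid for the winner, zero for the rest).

Ximena 0, Rosa 0, Elif 0, Quinn 0, Xiulan -15.

Ordered from highest: Xiulan 75 > Elif 55 > Ximena 50 > Rosa 45 > Quinn 20.
Xiulan has the top bid and wins; the price is the second-highest bid, 55.
Xiulan's payoff = 40 − 55 = -15. All other bidders lose, so their payoff is 0.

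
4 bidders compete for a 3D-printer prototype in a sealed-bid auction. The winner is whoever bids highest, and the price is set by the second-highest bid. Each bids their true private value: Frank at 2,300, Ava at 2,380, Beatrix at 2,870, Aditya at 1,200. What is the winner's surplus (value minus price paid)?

Ordered from highest: Beatrix 2,870, then Ava 2,380, then Frank 2,300, then Aditya 1,200.
Beatrix wins with the top bid and pays the second-highest, 2,380.
Surplus = 2,870 − 2,380 = 490.

Surplus = 490.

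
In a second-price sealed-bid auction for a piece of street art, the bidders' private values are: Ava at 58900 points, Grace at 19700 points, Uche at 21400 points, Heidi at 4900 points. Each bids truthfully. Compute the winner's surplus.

37500 points

Ordered from highest: Ava 58900 points; Uche 21400 points; Grace 19700 points; Heidi 4900 points.
Ava wins with the top bid and pays the second-highest, 21400 points.
Surplus = 58900 points − 21400 points = 37500 points.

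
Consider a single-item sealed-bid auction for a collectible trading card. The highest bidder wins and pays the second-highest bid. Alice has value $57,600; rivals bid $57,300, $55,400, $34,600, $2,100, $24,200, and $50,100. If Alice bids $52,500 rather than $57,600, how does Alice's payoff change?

-$300

The highest competing bid is $57,300.
Bidding truthfully at $57,600: Alice has the top bid, wins, and pays the second-highest bid $57,300. Payoff = $57,600 − $57,300 = $300.
Bidding $52,500: the top bid is $57,300 (a rival), so Alice loses. Payoff = $0.
Change = $0 − $300 = -$300.
This is the dominant-strategy logic: truthful bidding weakly beats any alternative.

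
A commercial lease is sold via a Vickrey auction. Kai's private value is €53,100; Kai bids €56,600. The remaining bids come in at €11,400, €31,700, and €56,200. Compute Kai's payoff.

-€3,100

Highest competing bid: €56,200.
Kai's bid €56,600 is the highest overall, so Kai wins and pays the second-highest bid, €56,200.
Payoff = value − price = €53,100 − €56,200 = -€3,100.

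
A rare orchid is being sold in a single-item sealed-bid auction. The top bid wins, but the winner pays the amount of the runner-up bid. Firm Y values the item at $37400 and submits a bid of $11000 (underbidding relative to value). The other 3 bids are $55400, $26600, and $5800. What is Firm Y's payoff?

Highest competing bid: $55400.
Firm Y's bid $11000 is not the highest, so Firm Y loses, pays nothing, and earns zero payoff.

Firm Y's payoff: $0.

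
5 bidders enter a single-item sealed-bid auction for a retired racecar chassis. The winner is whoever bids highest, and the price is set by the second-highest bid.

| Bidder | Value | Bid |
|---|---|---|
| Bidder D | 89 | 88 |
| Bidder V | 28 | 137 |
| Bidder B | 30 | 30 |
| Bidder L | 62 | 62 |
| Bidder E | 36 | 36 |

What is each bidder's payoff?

Bidder D 0, Bidder V -60, Bidder B 0, Bidder L 0, Bidder E 0.

Bids in descending order: Bidder V 137, then Bidder D 88, then Bidder L 62, then Bidder E 36, then Bidder B 30.
Bidder V has the top bid and wins; the price is the second-highest bid, 88.
Bidder V's payoff = 28 − 88 = -60. All other bidders lose, so their payoff is 0.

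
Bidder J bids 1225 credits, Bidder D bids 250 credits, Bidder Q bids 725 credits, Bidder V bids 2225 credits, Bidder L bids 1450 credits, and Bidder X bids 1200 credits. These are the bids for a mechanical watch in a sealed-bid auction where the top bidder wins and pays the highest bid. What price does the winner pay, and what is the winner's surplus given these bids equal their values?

Bids in descending order: Bidder V 2225 credits; Bidder L 1450 credits; Bidder J 1225 credits; Bidder X 1200 credits; Bidder Q 725 credits; Bidder D 250 credits.
Bidder V is the highest bidder, so Bidder V wins.
Under the first-price rule, the price is the highest bid: 2225 credits.
Surplus = 2225 credits − 2225 credits = 0 credits.

The winner pays 2225 credits for a surplus of 0 credits.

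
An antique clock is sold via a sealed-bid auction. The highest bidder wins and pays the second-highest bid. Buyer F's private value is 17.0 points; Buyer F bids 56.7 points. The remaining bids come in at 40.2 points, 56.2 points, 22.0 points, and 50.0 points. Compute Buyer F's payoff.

Buyer F's payoff: -39.2 points.

Highest competing bid: 56.2 points.
Buyer F's bid 56.7 points is the highest overall, so Buyer F wins and pays the second-highest bid, 56.2 points.
Payoff = value − price = 17.0 points − 56.2 points = -39.2 points.
Overbidding won the item at a price above value — truthful bidding would have avoided this loss.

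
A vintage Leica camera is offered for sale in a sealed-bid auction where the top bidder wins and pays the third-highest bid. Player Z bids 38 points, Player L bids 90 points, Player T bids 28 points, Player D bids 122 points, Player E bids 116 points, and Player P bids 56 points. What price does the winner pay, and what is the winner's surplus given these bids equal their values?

Ranking the bids: Player D 122 points; Player E 116 points; Player L 90 points; Player P 56 points; Player Z 38 points; Player T 28 points.
Player D is the highest bidder, so Player D wins.
Under the third-price rule, the price is the third-highest bid: 90 points.
Surplus = 122 points − 90 points = 32 points.

The winner pays 90 points for a surplus of 32 points.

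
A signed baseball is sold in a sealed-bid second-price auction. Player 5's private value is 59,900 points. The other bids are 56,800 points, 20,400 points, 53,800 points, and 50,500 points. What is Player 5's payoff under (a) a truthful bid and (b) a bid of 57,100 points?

Truthful: 3,100 points; alternative: 3,100 points.

The highest competing bid is 56,800 points.
Bidding truthfully at 59,900 points: Player 5 has the top bid, wins, and pays the second-highest bid 56,800 points. Payoff = 59,900 points − 56,800 points = 3,100 points.
Bidding 57,100 points: Player 5 has the top bid, wins, and pays the second-highest bid 56,800 points. Payoff = 59,900 points − 56,800 points = 3,100 points.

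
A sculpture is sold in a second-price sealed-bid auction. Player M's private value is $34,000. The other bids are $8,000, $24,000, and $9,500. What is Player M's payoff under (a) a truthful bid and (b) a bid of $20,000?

Truthful: $10,000; alternative: $0.

The highest competing bid is $24,000.
Bidding truthfully at $34,000: Player M has the top bid, wins, and pays the second-highest bid $24,000. Payoff = $34,000 − $24,000 = $10,000.
Bidding $20,000: the top bid is $24,000 (a rival), so Player M loses. Payoff = $0.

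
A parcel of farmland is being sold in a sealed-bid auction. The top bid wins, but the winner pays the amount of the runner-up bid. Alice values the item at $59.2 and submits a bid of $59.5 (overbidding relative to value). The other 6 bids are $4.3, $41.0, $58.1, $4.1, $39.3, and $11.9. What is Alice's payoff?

$1.1

Highest competing bid: $58.1.
Alice's bid $59.5 is the highest overall, so Alice wins and pays the second-highest bid, $58.1.
Payoff = value − price = $59.2 − $58.1 = $1.1.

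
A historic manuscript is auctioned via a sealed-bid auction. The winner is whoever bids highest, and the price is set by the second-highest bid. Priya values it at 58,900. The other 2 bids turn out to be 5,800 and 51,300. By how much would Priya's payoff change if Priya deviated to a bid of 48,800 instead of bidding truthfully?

The highest competing bid is 51,300.
Bidding truthfully at 58,900: Priya has the top bid, wins, and pays the second-highest bid 51,300. Payoff = 58,900 − 51,300 = 7,600.
Bidding 48,800: the top bid is 51,300 (a rival), so Priya loses. Payoff = 0.
Change = 0 − 7,600 = -7,600.

Payoff change: -7,600.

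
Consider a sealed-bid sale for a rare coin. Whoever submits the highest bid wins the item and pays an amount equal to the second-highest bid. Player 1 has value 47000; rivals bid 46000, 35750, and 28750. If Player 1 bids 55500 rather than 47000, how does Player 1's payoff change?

Change in payoff: 0.

The highest competing bid is 46000.
Bidding truthfully at 47000: Player 1 has the top bid, wins, and pays the second-highest bid 46000. Payoff = 47000 − 46000 = 1000.
Bidding 55500: Player 1 has the top bid, wins, and pays the second-highest bid 46000. Payoff = 47000 − 46000 = 1000.
Change = 1000 − 1000 = 0.
The bid only affects whether you win, not the price — here both bids land on the same side of the top rival bid, so the deviation is payoff-neutral.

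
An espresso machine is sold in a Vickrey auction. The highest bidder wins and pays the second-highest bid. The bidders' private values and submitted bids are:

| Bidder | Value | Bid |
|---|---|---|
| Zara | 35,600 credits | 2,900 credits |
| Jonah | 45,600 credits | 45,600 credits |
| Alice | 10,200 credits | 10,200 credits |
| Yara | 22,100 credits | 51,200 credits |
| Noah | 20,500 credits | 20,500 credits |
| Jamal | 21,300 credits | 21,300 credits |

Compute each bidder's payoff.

Ordered from highest: Yara 51,200 credits; Jonah 45,600 credits; Jamal 21,300 credits; Noah 20,500 credits; Alice 10,200 credits; Zara 2,900 credits.
Yara has the top bid and wins; the price is the second-highest bid, 45,600 credits.
Yara's payoff = 22,100 credits − 45,600 credits = -23,500 credits. All other bidders lose, so their payoff is 0.

Payoffs: Zara 0 credits, Jonah 0 credits, Alice 0 credits, Yara -23,500 credits, Noah 0 credits, Jamal 0 credits.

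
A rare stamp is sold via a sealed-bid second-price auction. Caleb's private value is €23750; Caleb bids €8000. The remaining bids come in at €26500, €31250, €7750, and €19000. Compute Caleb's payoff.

Payoff = €0.

Highest competing bid: €31250.
Caleb's bid €8000 is not the highest, so Caleb loses, pays nothing, and earns zero payoff.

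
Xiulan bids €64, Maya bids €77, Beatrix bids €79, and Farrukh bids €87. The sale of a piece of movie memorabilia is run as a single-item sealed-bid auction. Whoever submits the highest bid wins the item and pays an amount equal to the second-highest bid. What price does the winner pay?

Ranking the bids: Farrukh €87, then Beatrix €79, then Maya €77, then Xiulan €64.
Farrukh has the highest bid, so Farrukh wins.
The second-highest bid is €79, so that is what Farrukh pays.

€79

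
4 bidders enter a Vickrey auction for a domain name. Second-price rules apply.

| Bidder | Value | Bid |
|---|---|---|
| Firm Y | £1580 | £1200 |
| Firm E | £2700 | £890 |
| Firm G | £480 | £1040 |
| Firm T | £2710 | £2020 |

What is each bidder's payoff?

Payoffs: Firm Y £0, Firm E £0, Firm G £0, Firm T £1510.

Ranking the bids: Firm T £2020 > Firm Y £1200 > Firm G £1040 > Firm E £890.
Firm T has the top bid and wins; the price is the second-highest bid, £1200.
Firm T's payoff = £2710 − £1200 = £1510. All other bidders lose, so their payoff is 0.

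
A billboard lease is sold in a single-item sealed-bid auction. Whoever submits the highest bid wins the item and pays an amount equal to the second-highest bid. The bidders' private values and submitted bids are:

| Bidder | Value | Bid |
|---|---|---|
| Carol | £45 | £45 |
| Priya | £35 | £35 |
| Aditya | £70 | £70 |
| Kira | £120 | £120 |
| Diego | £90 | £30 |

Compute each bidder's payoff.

Payoffs: Carol £0, Priya £0, Aditya £0, Kira £50, Diego £0.

Sorted high to low: Kira £120 > Aditya £70 > Carol £45 > Priya £35 > Diego £30.
Kira has the top bid and wins; the price is the second-highest bid, £70.
Kira's payoff = £120 − £70 = £50. All other bidders lose, so their payoff is 0.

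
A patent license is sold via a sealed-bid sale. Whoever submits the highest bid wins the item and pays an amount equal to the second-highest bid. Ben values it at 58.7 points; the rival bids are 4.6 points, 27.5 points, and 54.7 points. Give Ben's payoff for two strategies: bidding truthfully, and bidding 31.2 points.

The highest competing bid is 54.7 points.
Bidding truthfully at 58.7 points: Ben has the top bid, wins, and pays the second-highest bid 54.7 points. Payoff = 58.7 points − 54.7 points = 4.0 points.
Bidding 31.2 points: the top bid is 54.7 points (a rival), so Ben loses. Payoff = 0.0 points.

(a) 4.0 points  (b) 0.0 points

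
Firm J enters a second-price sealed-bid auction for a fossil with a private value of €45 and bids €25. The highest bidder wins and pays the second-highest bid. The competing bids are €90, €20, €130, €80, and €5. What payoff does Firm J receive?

€0

Highest competing bid: €130.
Firm J's bid €25 is not the highest, so Firm J loses, pays nothing, and earns zero payoff.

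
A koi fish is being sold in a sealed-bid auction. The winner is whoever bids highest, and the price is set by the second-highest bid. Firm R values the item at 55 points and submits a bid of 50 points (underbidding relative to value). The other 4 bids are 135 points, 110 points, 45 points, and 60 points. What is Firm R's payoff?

Highest competing bid: 135 points.
Firm R's bid 50 points is not the highest, so Firm R loses, pays nothing, and earns zero payoff.

Firm R's payoff: 0 points.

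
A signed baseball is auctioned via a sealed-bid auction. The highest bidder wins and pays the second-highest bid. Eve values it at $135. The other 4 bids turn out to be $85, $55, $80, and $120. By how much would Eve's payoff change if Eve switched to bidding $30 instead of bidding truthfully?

The highest competing bid is $120.
Bidding truthfully at $135: Eve has the top bid, wins, and pays the second-highest bid $120. Payoff = $135 − $120 = $15.
Bidding $30: the top bid is $120 (a rival), so Eve loses. Payoff = $0.
Change = $0 − $15 = -$15.

-$15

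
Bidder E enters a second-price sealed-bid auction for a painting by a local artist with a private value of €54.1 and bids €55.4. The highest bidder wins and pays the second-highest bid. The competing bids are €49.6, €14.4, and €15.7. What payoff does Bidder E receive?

€4.5

Highest competing bid: €49.6.
Bidder E's bid €55.4 is the highest overall, so Bidder E wins and pays the second-highest bid, €49.6.
Payoff = value − price = €54.1 − €49.6 = €4.5.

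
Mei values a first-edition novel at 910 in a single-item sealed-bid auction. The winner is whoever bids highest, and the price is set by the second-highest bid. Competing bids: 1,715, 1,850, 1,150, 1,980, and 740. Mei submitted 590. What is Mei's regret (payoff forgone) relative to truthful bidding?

The highest competing bid is 1,980.
Bidding truthfully at 910: the top bid is 1,980 (a rival), so Mei loses. Payoff = 0.
Bidding 590: the top bid is 1,980 (a rival), so Mei loses. Payoff = 0.
Regret = truthful payoff − actual payoff = 0 − 0 = 0.

Payoff forgone: 0.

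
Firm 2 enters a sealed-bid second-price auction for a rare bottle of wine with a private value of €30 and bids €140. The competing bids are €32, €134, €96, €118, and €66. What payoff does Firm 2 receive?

Highest competing bid: €134.
Firm 2's bid €140 is the highest overall, so Firm 2 wins and pays the second-highest bid, €134.
Payoff = value − price = €30 − €134 = -€104.

Payoff = -€104.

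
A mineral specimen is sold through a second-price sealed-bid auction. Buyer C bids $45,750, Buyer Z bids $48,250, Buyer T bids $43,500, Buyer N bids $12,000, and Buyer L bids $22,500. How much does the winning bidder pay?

Sorted high to low: Buyer Z $48,250, then Buyer C $45,750, then Buyer T $43,500, then Buyer L $22,500, then Buyer N $12,000.
Buyer Z has the highest bid, so Buyer Z wins.
The second-highest bid is $45,750, so that is what Buyer Z pays.

Price paid: $45,750.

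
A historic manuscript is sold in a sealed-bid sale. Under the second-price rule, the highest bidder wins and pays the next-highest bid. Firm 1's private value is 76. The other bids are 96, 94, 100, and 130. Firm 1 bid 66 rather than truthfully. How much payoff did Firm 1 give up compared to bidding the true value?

The highest competing bid is 130.
Bidding truthfully at 76: the top bid is 130 (a rival), so Firm 1 loses. Payoff = 0.
Bidding 66: the top bid is 130 (a rival), so Firm 1 loses. Payoff = 0.
Regret = truthful payoff − actual payoff = 0 − 0 = 0.
The bid only affects whether you win, not the price — here both bids land on the same side of the top rival bid, so the deviation is payoff-neutral.

0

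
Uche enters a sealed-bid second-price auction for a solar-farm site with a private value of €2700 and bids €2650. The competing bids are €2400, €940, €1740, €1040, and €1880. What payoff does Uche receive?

Highest competing bid: €2400.
Uche's bid €2650 is the highest overall, so Uche wins and pays the second-highest bid, €2400.
Payoff = value − price = €2700 − €2400 = €300.

€300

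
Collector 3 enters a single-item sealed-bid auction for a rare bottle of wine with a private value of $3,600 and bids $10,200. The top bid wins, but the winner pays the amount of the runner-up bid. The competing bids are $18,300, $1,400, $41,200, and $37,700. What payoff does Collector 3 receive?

Highest competing bid: $41,200.
Collector 3's bid $10,200 is not the highest, so Collector 3 loses, pays nothing, and earns zero payoff.

The bidder's payoff: $0.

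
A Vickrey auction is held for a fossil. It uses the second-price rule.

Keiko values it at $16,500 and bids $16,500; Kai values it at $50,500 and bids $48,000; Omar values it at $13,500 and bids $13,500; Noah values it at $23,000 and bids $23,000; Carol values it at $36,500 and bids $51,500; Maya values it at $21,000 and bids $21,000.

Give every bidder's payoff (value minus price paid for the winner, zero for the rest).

Payoffs: Keiko $0, Kai $0, Omar $0, Noah $0, Carol -$11,500, Maya $0.

Ranking the bids: Carol $51,500, then Kai $48,000, then Noah $23,000, then Maya $21,000, then Keiko $16,500, then Omar $13,500.
Carol has the top bid and wins; the price is the second-highest bid, $48,000.
Carol's payoff = $36,500 − $48,000 = -$11,500. All other bidders lose, so their payoff is 0.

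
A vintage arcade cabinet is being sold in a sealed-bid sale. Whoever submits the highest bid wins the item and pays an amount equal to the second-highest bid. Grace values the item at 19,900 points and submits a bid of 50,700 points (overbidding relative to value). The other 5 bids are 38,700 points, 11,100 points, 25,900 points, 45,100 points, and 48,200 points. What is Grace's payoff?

-28,300 points

Highest competing bid: 48,200 points.
Grace's bid 50,700 points is the highest overall, so Grace wins and pays the second-highest bid, 48,200 points.
Payoff = value − price = 19,900 points − 48,200 points = -28,300 points.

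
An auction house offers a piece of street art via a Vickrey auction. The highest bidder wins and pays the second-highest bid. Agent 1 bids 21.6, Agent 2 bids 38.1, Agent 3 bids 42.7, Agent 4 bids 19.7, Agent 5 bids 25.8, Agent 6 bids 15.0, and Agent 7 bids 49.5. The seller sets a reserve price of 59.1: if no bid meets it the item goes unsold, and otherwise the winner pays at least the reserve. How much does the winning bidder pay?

Sorted high to low: Agent 7 49.5 > Agent 3 42.7 > Agent 2 38.1 > Agent 5 25.8 > Agent 1 21.6 > Agent 4 19.7 > Agent 6 15.0.
The top bid 49.5 is below the reserve 59.1, so the item goes unsold and nothing is paid.

unsold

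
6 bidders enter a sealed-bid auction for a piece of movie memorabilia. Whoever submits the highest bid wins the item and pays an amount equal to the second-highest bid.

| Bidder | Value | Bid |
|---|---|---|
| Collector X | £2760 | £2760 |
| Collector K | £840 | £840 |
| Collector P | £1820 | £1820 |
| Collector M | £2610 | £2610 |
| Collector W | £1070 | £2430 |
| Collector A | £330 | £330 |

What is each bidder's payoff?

Sorted high to low: Collector X £2760 > Collector M £2610 > Collector W £2430 > Collector P £1820 > Collector K £840 > Collector A £330.
Collector X has the top bid and wins; the price is the second-highest bid, £2610.
Collector X's payoff = £2760 − £2610 = £150. All other bidders lose, so their payoff is 0.

Payoffs: Collector X £150, Collector K £0, Collector P £0, Collector M £0, Collector W £0, Collector A £0.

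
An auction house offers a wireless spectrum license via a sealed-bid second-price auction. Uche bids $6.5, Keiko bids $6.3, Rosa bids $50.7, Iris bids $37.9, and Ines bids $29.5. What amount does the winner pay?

Sorted high to low: Rosa $50.7, then Iris $37.9, then Ines $29.5, then Uche $6.5, then Keiko $6.3.
Rosa has the highest bid, so Rosa wins.
The second-highest bid is $37.9, so that is what Rosa pays.

The winner pays $37.9.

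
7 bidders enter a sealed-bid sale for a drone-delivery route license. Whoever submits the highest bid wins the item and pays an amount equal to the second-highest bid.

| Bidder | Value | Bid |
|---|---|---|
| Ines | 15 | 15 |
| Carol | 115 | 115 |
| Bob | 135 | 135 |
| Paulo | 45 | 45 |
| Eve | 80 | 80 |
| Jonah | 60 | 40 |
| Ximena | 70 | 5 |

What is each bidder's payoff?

Bids in descending order: Bob 135 > Carol 115 > Eve 80 > Paulo 45 > Jonah 40 > Ines 15 > Ximena 5.
Bob has the top bid and wins; the price is the second-highest bid, 115.
Bob's payoff = 135 − 115 = 20. All other bidders lose, so their payoff is 0.

Ines 0, Carol 0, Bob 20, Paulo 0, Eve 0, Jonah 0, Ximena 0.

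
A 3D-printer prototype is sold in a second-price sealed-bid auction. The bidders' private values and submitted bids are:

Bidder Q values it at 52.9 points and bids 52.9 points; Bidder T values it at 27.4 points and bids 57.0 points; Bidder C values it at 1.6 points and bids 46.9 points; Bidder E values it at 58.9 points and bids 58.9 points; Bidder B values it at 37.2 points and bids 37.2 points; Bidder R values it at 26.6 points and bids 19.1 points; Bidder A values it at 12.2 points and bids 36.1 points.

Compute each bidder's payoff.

Ordered from highest: Bidder E 58.9 points; Bidder T 57.0 points; Bidder Q 52.9 points; Bidder C 46.9 points; Bidder B 37.2 points; Bidder A 36.1 points; Bidder R 19.1 points.
Bidder E has the top bid and wins; the price is the second-highest bid, 57.0 points.
Bidder E's payoff = 58.9 points − 57.0 points = 1.9 points. All other bidders lose, so their payoff is 0.

Bidder Q 0.0 points, Bidder T 0.0 points, Bidder C 0.0 points, Bidder E 1.9 points, Bidder B 0.0 points, Bidder R 0.0 points, Bidder A 0.0 points.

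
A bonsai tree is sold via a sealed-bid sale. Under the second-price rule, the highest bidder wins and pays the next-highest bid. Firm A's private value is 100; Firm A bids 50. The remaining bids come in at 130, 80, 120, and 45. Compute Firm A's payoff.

Highest competing bid: 130.
Firm A's bid 50 is not the highest, so Firm A loses, pays nothing, and earns zero payoff.

Firm A's payoff: 0.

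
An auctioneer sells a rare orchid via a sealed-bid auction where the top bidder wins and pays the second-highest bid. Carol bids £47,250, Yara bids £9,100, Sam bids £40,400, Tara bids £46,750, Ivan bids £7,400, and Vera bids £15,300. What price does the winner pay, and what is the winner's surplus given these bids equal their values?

Ranking the bids: Carol £47,250 > Tara £46,750 > Sam £40,400 > Vera £15,300 > Yara £9,100 > Ivan £7,400.
Carol is the highest bidder, so Carol wins.
Under the second-price rule, the price is the second-highest bid: £46,750.
Surplus = £47,250 − £46,750 = £500.

The winner pays £46,750 for a surplus of £500.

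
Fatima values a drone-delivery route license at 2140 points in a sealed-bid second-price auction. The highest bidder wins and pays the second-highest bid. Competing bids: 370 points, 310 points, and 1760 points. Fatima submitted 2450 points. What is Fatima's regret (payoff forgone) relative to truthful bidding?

The highest competing bid is 1760 points.
Bidding truthfully at 2140 points: Fatima has the top bid, wins, and pays the second-highest bid 1760 points. Payoff = 2140 points − 1760 points = 380 points.
Bidding 2450 points: Fatima has the top bid, wins, and pays the second-highest bid 1760 points. Payoff = 2140 points − 1760 points = 380 points.
Regret = truthful payoff − actual payoff = 380 points − 380 points = 0 points.

Regret: 0 points.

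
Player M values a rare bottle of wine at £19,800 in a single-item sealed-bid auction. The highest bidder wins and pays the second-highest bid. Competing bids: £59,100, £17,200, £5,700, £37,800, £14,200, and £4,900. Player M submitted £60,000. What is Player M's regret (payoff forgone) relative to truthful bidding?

The highest competing bid is £59,100.
Bidding truthfully at £19,800: the top bid is £59,100 (a rival), so Player M loses. Payoff = £0.
Bidding £60,000: Player M has the top bid, wins, and pays the second-highest bid £59,100. Payoff = £19,800 − £59,100 = -£39,300.
Regret = truthful payoff − actual payoff = £0 − -£39,300 = £39,300.
Deviating from a truthful bid can only lose payoff in a second-price auction — never gain.

£39,300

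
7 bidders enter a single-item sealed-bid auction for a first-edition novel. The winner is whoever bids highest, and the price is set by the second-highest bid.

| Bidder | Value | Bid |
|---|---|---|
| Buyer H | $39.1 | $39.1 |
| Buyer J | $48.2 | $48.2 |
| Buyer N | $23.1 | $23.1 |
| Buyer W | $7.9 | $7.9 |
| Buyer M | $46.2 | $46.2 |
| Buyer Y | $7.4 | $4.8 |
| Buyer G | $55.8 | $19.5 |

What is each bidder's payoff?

Buyer H $0.0, Buyer J $2.0, Buyer N $0.0, Buyer W $0.0, Buyer M $0.0, Buyer Y $0.0, Buyer G $0.0.

Ranking the bids: Buyer J $48.2, then Buyer M $46.2, then Buyer H $39.1, then Buyer N $23.1, then Buyer G $19.5, then Buyer W $7.9, then Buyer Y $4.8.
Buyer J has the top bid and wins; the price is the second-highest bid, $46.2.
Buyer J's payoff = $48.2 − $46.2 = $2.0. All other bidders lose, so their payoff is 0.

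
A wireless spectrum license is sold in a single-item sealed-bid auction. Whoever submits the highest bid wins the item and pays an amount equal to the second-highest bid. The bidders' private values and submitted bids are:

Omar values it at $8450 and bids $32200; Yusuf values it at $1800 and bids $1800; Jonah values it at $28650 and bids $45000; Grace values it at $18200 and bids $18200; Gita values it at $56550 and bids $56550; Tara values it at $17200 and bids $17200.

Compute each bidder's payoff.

Ordered from highest: Gita $56550; Jonah $45000; Omar $32200; Grace $18200; Tara $17200; Yusuf $1800.
Gita has the top bid and wins; the price is the second-highest bid, $45000.
Gita's payoff = $56550 − $45000 = $11550. All other bidders lose, so their payoff is 0.

Omar $0, Yusuf $0, Jonah $0, Grace $0, Gita $11550, Tara $0.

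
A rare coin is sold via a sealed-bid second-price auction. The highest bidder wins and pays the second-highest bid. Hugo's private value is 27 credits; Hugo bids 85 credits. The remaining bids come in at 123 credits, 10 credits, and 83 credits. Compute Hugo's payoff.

Hugo's payoff: 0 credits.

Highest competing bid: 123 credits.
Hugo's bid 85 credits is not the highest, so Hugo loses, pays nothing, and earns zero payoff.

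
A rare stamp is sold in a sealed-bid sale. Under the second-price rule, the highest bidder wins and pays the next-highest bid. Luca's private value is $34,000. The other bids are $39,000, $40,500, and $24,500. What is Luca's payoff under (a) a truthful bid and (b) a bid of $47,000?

The highest competing bid is $40,500.
Bidding truthfully at $34,000: the top bid is $40,500 (a rival), so Luca loses. Payoff = $0.
Bidding $47,000: Luca has the top bid, wins, and pays the second-highest bid $40,500. Payoff = $34,000 − $40,500 = -$6,500.

(a) $0  (b) -$6,500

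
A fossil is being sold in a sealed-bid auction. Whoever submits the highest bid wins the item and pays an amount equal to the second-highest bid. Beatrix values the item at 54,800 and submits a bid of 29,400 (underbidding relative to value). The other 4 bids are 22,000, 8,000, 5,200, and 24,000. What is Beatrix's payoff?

Payoff = 30,800.

Highest competing bid: 24,000.
Beatrix's bid 29,400 is the highest overall, so Beatrix wins and pays the second-highest bid, 24,000.
Payoff = value − price = 54,800 − 24,000 = 30,800.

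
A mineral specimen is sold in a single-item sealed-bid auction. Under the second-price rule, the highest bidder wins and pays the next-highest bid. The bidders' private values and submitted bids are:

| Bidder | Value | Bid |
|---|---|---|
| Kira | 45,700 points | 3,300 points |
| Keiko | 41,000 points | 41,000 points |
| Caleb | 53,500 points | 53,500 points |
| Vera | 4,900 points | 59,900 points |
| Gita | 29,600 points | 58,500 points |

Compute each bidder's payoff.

Ranking the bids: Vera 59,900 points > Gita 58,500 points > Caleb 53,500 points > Keiko 41,000 points > Kira 3,300 points.
Vera has the top bid and wins; the price is the second-highest bid, 58,500 points.
Vera's payoff = 4,900 points − 58,500 points = -53,600 points. All other bidders lose, so their payoff is 0.

Payoffs: Kira 0 points, Keiko 0 points, Caleb 0 points, Vera -53,600 points, Gita 0 points.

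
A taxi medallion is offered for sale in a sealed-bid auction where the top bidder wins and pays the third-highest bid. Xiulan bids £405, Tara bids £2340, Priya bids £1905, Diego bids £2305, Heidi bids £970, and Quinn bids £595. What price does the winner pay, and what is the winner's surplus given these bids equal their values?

Sorted high to low: Tara £2340; Diego £2305; Priya £1905; Heidi £970; Quinn £595; Xiulan £405.
Tara is the highest bidder, so Tara wins.
Under the third-price rule, the price is the third-highest bid: £1905.
Surplus = £2340 − £1905 = £435.

Price £1905; surplus £435.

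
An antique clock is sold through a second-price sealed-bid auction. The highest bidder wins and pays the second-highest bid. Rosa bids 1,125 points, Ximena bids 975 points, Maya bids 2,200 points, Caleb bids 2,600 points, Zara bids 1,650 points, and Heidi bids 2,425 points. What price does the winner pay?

Ordered from highest: Caleb 2,600 points; Heidi 2,425 points; Maya 2,200 points; Zara 1,650 points; Rosa 1,125 points; Ximena 975 points.
Caleb has the highest bid, so Caleb wins.
The second-highest bid is 2,425 points, so that is what Caleb pays.

2,425 points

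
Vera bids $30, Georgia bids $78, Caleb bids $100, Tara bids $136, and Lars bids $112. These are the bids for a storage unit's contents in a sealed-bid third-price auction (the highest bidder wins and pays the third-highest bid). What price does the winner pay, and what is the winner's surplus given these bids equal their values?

Bids in descending order: Tara $136, then Lars $112, then Caleb $100, then Georgia $78, then Vera $30.
Tara is the highest bidder, so Tara wins.
Under the third-price rule, the price is the third-highest bid: $100.
Surplus = $136 − $100 = $36.

Price $100; surplus $36.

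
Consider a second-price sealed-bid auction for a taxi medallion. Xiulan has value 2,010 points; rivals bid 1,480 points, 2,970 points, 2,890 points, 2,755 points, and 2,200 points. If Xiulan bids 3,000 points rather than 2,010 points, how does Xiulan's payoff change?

The highest competing bid is 2,970 points.
Bidding truthfully at 2,010 points: the top bid is 2,970 points (a rival), so Xiulan loses. Payoff = 0 points.
Bidding 3,000 points: Xiulan has the top bid, wins, and pays the second-highest bid 2,970 points. Payoff = 2,010 points − 2,970 points = -960 points.
Change = -960 points − 0 points = -960 points.

Payoff change: -960 points.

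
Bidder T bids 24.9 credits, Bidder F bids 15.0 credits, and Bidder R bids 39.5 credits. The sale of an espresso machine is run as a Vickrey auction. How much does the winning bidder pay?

Ordered from highest: Bidder R 39.5 credits; Bidder T 24.9 credits; Bidder F 15.0 credits.
Bidder R has the highest bid, so Bidder R wins.
The second-highest bid is 24.9 credits, so that is what Bidder R pays.

24.9 credits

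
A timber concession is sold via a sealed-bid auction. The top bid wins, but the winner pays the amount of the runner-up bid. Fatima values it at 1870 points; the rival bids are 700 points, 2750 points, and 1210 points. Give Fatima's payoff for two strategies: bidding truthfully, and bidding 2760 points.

The highest competing bid is 2750 points.
Bidding truthfully at 1870 points: the top bid is 2750 points (a rival), so Fatima loses. Payoff = 0 points.
Bidding 2760 points: Fatima has the top bid, wins, and pays the second-highest bid 2750 points. Payoff = 1870 points − 2750 points = -880 points.
Deviating from a truthful bid can only lose payoff in a second-price auction — never gain.

(a) 0 points  (b) -880 points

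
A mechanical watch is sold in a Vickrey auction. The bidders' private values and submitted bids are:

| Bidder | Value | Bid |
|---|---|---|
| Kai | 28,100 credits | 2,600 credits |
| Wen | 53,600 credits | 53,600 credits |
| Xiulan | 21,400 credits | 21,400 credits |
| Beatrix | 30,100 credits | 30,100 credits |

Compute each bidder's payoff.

Kai 0 credits, Wen 23,500 credits, Xiulan 0 credits, Beatrix 0 credits.

Ranking the bids: Wen 53,600 credits; Beatrix 30,100 credits; Xiulan 21,400 credits; Kai 2,600 credits.
Wen has the top bid and wins; the price is the second-highest bid, 30,100 credits.
Wen's payoff = 53,600 credits − 30,100 credits = 23,500 credits. All other bidders lose, so their payoff is 0.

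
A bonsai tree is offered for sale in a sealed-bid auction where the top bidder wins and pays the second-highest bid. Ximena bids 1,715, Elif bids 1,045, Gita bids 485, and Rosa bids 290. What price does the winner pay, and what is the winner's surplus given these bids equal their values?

Sorted high to low: Ximena 1,715, then Elif 1,045, then Gita 485, then Rosa 290.
Ximena is the highest bidder, so Ximena wins.
Under the second-price rule, the price is the second-highest bid: 1,045.
Surplus = 1,715 − 1,045 = 670.

Price 1,045; surplus 670.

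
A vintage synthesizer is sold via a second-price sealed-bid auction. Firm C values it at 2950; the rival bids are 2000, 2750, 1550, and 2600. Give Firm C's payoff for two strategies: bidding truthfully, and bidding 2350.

Truthful: 200; alternative: 0.

The highest competing bid is 2750.
Bidding truthfully at 2950: Firm C has the top bid, wins, and pays the second-highest bid 2750. Payoff = 2950 − 2750 = 200.
Bidding 2350: the top bid is 2750 (a rival), so Firm C loses. Payoff = 0.
Deviating from a truthful bid can only lose payoff in a second-price auction — never gain.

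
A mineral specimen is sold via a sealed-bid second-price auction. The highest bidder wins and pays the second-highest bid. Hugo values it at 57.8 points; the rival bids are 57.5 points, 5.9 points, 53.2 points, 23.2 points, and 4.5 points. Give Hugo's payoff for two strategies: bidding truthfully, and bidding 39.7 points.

The highest competing bid is 57.5 points.
Bidding truthfully at 57.8 points: Hugo has the top bid, wins, and pays the second-highest bid 57.5 points. Payoff = 57.8 points − 57.5 points = 0.3 points.
Bidding 39.7 points: the top bid is 57.5 points (a rival), so Hugo loses. Payoff = 0.0 points.
This is the dominant-strategy logic: truthful bidding weakly beats any alternative.

(a) 0.3 points  (b) 0.0 points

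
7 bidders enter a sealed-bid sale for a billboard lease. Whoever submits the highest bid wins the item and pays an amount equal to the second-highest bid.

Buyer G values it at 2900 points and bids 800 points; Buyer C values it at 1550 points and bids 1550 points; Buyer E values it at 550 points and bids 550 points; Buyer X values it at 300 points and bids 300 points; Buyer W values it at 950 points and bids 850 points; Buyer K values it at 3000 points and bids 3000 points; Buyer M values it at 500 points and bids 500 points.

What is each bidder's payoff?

Payoffs: Buyer G 0 points, Buyer C 0 points, Buyer E 0 points, Buyer X 0 points, Buyer W 0 points, Buyer K 1450 points, Buyer M 0 points.

Sorted high to low: Buyer K 3000 points > Buyer C 1550 points > Buyer W 850 points > Buyer G 800 points > Buyer E 550 points > Buyer M 500 points > Buyer X 300 points.
Buyer K has the top bid and wins; the price is the second-highest bid, 1550 points.
Buyer K's payoff = 3000 points − 1550 points = 1450 points. All other bidders lose, so their payoff is 0.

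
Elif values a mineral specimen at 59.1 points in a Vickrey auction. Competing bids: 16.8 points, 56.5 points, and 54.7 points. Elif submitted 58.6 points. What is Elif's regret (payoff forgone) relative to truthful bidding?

The highest competing bid is 56.5 points.
Bidding truthfully at 59.1 points: Elif has the top bid, wins, and pays the second-highest bid 56.5 points. Payoff = 59.1 points − 56.5 points = 2.6 points.
Bidding 58.6 points: Elif has the top bid, wins, and pays the second-highest bid 56.5 points. Payoff = 59.1 points − 56.5 points = 2.6 points.
Regret = truthful payoff − actual payoff = 2.6 points − 2.6 points = 0.0 points.

0.0 points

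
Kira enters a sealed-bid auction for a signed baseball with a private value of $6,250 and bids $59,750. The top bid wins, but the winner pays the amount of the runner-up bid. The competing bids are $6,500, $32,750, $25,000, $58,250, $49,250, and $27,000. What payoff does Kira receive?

Highest competing bid: $58,250.
Kira's bid $59,750 is the highest overall, so Kira wins and pays the second-highest bid, $58,250.
Payoff = value − price = $6,250 − $58,250 = -$52,000.
Overbidding won the item at a price above value — truthful bidding would have avoided this loss.

-$52,000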